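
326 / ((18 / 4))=652 / 9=72.44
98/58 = 1.69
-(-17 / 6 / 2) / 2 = 17 / 24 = 0.71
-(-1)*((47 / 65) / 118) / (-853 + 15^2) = -47 / 4816760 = -0.00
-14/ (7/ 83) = -166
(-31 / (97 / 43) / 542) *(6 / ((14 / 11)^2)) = -483879 / 5152252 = -0.09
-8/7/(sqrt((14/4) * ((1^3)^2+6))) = -8 * sqrt(2)/49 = -0.23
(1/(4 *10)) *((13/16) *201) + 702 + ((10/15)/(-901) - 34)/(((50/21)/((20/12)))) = 1180293787/1729920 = 682.28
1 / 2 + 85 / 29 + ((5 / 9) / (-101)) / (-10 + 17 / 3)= 784151 / 228462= 3.43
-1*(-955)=955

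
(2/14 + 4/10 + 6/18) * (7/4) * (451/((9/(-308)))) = -3194884/135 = -23665.81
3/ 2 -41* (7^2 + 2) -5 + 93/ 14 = -14615/ 7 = -2087.86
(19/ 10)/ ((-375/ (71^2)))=-95779/ 3750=-25.54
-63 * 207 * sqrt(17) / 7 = -1863 * sqrt(17) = -7681.35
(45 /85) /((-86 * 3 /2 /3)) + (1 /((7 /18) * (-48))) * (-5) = 10461 /40936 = 0.26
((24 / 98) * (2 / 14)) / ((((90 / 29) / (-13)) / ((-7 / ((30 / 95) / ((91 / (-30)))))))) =-93119 / 9450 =-9.85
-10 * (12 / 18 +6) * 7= -466.67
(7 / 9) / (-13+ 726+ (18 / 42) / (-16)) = 784 / 718677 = 0.00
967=967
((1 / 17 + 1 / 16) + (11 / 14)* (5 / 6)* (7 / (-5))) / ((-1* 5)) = 649 / 4080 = 0.16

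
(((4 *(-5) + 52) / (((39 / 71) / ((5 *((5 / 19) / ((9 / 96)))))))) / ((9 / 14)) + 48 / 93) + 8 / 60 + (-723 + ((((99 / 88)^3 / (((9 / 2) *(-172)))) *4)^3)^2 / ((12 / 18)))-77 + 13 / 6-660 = -2044988016542004378893856049809161 / 11035555298352516920085294612480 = -185.31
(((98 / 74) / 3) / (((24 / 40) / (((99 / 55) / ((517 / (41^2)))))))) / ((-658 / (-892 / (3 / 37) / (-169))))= -5248082 / 12319593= -0.43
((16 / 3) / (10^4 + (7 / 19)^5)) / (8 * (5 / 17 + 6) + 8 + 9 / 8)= 5387991424 / 600875352185469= 0.00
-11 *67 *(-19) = 14003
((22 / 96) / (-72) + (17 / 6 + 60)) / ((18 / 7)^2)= 10639909 / 1119744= 9.50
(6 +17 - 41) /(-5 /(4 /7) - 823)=24 /1109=0.02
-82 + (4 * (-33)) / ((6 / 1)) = -104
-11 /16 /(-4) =11 /64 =0.17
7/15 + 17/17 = 22/15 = 1.47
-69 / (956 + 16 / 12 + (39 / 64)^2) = -847872 / 11768275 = -0.07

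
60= 60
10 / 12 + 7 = 47 / 6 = 7.83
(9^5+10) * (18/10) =531531/5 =106306.20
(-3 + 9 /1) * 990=5940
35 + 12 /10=181 /5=36.20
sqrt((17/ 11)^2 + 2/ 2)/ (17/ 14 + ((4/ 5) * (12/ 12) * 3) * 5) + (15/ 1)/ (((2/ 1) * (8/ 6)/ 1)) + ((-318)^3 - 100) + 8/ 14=-1800821445/ 56 + 14 * sqrt(410)/ 2035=-32157525.66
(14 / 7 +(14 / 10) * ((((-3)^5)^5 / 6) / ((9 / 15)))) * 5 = -1647505629462.50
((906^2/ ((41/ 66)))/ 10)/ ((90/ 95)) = 139475.39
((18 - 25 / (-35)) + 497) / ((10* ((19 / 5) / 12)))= 1140 / 7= 162.86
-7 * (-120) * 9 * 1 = 7560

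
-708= -708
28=28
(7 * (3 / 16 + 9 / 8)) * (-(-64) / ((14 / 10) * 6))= 70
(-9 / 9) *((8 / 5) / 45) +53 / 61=0.83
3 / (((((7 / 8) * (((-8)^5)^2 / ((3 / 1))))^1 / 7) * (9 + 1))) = 9 / 1342177280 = 0.00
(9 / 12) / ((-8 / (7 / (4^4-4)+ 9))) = -325 / 384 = -0.85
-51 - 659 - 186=-896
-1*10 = -10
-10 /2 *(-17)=85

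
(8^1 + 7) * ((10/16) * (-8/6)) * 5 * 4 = -250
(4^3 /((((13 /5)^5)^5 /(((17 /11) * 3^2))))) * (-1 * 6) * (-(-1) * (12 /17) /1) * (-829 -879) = 21110229492187500000000000 /77620510163534983326338136623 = 0.00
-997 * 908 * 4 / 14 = -1810552 / 7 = -258650.29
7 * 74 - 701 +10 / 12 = -1093 / 6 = -182.17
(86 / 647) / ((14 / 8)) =344 / 4529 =0.08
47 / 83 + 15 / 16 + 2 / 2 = 3325 / 1328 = 2.50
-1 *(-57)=57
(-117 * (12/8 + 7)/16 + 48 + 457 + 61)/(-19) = -26.52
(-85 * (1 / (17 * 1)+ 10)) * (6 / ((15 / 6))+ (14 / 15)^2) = -13984 / 5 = -2796.80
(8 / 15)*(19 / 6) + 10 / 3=226 / 45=5.02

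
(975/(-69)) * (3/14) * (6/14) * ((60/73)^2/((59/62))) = -326430000/354341197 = -0.92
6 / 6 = 1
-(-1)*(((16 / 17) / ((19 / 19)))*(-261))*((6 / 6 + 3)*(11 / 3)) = -61248 / 17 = -3602.82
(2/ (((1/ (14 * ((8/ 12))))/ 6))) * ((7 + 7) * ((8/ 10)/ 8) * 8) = 6272/ 5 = 1254.40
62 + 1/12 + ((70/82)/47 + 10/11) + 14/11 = 16351361/254364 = 64.28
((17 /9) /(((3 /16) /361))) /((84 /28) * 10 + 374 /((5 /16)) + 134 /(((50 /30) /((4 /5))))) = 1227400 /435753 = 2.82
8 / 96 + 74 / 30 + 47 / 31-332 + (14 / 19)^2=-73276639 / 223820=-327.39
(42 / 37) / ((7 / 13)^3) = 13182 / 1813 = 7.27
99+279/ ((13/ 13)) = 378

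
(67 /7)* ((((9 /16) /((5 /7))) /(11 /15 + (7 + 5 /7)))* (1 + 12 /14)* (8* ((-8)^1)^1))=-94068 /887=-106.05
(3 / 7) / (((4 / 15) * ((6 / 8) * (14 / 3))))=45 / 98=0.46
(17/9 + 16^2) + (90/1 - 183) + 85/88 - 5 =127397/792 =160.85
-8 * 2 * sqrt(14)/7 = -16 * sqrt(14)/7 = -8.55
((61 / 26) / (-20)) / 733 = -61 / 381160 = -0.00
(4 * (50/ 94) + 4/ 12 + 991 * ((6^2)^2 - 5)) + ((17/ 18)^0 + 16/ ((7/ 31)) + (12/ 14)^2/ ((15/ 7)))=902016241/ 705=1279455.66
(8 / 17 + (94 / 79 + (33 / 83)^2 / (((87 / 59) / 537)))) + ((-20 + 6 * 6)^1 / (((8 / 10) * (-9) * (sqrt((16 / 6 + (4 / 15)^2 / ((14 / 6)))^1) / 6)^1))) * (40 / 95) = 15891259277 / 268305883 - 400 * sqrt(826) / 3363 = 55.81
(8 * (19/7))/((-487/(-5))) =760/3409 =0.22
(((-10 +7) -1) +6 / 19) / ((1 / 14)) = -980 / 19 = -51.58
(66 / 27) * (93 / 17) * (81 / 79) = 18414 / 1343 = 13.71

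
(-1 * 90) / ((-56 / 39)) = 1755 / 28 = 62.68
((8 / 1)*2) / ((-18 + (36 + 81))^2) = 16 / 9801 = 0.00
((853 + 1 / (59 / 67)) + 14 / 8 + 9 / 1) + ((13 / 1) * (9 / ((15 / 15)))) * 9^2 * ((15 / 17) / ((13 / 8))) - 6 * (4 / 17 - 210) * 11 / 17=465502433 / 68204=6825.15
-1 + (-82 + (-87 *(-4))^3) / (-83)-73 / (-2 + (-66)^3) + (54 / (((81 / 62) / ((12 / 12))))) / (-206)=-3743960178118703 / 7373461206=-507761.56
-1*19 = -19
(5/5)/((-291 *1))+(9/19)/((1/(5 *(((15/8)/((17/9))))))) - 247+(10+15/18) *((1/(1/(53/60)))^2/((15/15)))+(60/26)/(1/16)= -350636483929/1759548960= -199.28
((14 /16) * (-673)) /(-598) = 4711 /4784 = 0.98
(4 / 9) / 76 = 1 / 171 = 0.01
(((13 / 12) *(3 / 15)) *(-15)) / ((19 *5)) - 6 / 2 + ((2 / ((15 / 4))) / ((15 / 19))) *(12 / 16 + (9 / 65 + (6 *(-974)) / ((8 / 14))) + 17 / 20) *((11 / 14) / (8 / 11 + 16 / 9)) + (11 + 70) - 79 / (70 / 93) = -58787809179 / 26799500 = -2193.62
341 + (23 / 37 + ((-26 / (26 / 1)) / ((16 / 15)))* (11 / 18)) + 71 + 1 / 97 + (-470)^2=76251742061 / 344544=221312.06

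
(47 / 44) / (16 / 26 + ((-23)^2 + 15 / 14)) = 91 / 45210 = 0.00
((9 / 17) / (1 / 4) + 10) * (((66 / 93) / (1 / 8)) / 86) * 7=126896 / 22661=5.60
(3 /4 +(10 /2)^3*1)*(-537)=-270111 /4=-67527.75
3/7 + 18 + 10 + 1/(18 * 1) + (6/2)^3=55.48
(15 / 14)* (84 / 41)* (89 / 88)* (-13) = -52065 / 1804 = -28.86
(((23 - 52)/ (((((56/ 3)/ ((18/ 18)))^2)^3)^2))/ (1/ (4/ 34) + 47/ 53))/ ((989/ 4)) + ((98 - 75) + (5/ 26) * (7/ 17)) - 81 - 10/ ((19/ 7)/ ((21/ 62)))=-901125435446785307307802832463593/ 15229767658438394775375330672640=-59.17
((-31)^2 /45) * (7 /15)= 6727 /675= 9.97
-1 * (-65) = 65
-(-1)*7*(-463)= -3241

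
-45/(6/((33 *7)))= -3465/2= -1732.50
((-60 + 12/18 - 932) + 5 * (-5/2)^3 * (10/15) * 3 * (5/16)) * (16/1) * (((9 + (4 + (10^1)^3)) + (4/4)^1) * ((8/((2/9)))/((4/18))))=-2733843879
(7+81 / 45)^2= 1936 / 25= 77.44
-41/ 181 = -0.23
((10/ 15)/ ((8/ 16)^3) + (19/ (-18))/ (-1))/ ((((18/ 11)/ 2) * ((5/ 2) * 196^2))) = 253/ 3111696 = 0.00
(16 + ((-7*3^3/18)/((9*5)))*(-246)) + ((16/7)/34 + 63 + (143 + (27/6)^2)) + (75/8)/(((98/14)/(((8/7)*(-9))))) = 4763789/16660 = 285.94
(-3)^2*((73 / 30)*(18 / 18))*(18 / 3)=657 / 5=131.40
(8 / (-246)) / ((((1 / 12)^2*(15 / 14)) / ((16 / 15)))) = -14336 / 3075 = -4.66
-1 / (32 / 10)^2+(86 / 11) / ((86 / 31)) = 2.72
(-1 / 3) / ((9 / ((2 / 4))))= -1 / 54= -0.02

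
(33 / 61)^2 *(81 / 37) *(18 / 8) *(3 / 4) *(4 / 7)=2381643 / 3854956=0.62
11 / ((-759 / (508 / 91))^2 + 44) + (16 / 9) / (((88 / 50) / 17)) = 739043610236 / 43036934193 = 17.17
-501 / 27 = -167 / 9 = -18.56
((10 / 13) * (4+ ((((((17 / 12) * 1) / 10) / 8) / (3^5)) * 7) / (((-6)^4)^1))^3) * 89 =157404677308015569709672984591 / 35924511954619170658713600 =4381.54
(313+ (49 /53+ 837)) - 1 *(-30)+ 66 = 1246.92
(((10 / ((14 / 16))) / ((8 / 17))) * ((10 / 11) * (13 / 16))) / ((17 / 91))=4225 / 44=96.02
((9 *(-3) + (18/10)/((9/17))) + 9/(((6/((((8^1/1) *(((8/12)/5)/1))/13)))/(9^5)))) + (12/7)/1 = 3296786/455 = 7245.68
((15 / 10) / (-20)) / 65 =-3 / 2600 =-0.00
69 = 69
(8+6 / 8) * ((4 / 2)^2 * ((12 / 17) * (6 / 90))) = 28 / 17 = 1.65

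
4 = 4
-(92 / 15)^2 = -8464 / 225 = -37.62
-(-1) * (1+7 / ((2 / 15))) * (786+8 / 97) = 4079375 / 97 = 42055.41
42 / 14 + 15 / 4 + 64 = 283 / 4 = 70.75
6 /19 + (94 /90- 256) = -217717 /855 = -254.64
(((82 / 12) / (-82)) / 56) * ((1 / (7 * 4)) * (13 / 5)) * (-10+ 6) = 13 / 23520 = 0.00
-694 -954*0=-694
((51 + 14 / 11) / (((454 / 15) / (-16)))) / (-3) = 23000 / 2497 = 9.21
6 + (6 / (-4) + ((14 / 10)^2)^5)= 652841123 / 19531250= 33.43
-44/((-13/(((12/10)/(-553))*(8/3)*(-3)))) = 2112/35945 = 0.06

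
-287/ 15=-19.13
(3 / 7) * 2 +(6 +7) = 97 / 7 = 13.86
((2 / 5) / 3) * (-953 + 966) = 1.73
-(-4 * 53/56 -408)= 5765/14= 411.79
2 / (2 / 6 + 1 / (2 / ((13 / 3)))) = 4 / 5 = 0.80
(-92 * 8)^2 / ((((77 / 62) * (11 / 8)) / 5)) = 1343406080 / 847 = 1586075.66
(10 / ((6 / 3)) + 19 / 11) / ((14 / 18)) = 666 / 77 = 8.65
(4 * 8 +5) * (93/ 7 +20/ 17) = 63677/ 119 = 535.10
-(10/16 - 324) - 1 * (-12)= 2683/8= 335.38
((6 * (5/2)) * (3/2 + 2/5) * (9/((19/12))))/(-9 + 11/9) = -729/35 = -20.83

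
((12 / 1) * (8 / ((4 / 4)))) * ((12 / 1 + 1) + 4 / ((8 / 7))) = 1584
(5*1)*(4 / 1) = 20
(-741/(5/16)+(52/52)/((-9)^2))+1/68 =-65302103/27540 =-2371.17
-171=-171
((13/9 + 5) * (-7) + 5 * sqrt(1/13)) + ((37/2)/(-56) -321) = -369373/1008 + 5 * sqrt(13)/13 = -365.05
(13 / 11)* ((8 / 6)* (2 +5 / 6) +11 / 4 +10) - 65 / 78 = 7405 / 396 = 18.70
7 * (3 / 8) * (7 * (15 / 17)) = 16.21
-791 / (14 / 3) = -339 / 2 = -169.50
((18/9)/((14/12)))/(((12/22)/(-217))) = -682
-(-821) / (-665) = -821 / 665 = -1.23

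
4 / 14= 0.29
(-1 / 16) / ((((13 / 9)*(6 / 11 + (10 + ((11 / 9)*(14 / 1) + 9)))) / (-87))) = 77517 / 754832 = 0.10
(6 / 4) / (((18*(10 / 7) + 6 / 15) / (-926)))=-48615 / 914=-53.19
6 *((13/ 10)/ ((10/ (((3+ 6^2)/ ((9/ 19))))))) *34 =54587/ 25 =2183.48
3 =3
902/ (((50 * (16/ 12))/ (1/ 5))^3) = 12177/ 500000000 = 0.00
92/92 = 1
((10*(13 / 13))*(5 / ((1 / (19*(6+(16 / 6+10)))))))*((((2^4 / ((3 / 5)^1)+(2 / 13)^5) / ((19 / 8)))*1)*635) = 422503096064000 / 3341637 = 126435964.19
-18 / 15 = -6 / 5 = -1.20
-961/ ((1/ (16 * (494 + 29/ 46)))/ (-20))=3498501280/ 23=152108751.30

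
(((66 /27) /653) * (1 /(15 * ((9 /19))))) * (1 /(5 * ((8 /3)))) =209 /5289300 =0.00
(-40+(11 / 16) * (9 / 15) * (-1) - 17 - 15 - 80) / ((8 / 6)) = -114.31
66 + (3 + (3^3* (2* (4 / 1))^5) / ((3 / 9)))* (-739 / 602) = -280203171 / 86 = -3258176.41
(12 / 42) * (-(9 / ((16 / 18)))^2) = -29.29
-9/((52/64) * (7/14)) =-288/13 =-22.15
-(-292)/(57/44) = 12848/57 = 225.40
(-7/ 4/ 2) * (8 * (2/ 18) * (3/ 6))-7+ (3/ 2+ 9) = 28/ 9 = 3.11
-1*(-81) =81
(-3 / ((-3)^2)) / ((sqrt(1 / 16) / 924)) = -1232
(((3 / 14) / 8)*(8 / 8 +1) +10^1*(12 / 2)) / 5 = 3363 / 280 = 12.01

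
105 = 105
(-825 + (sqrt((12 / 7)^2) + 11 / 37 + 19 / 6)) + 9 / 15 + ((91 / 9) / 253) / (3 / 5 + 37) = -454141885913 / 554358420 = -819.22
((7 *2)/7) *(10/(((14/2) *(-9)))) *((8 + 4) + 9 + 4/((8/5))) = -470/63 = -7.46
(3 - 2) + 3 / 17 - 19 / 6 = -1.99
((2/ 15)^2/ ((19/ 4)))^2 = 256/ 18275625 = 0.00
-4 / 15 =-0.27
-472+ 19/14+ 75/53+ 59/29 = -10053065/21518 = -467.19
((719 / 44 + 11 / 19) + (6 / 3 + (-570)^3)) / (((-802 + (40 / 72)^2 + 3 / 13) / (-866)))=-70590631587506667 / 352766084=-200106061.18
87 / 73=1.19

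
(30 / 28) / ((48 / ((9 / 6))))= 15 / 448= 0.03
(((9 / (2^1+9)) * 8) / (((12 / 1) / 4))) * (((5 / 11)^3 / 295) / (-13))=-600 / 11229647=-0.00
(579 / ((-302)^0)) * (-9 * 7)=-36477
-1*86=-86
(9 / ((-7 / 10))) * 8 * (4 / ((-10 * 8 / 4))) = 144 / 7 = 20.57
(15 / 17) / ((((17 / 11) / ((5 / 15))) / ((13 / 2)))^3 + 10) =43863105 / 515155726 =0.09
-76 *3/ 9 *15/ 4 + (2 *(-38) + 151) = -20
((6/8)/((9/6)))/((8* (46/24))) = 3/92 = 0.03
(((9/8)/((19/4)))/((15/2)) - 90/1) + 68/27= -224309/2565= -87.45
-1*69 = -69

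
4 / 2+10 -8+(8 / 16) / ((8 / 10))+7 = 93 / 8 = 11.62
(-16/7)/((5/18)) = -288/35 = -8.23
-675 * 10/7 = -6750/7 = -964.29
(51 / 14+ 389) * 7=5497 / 2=2748.50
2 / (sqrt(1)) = 2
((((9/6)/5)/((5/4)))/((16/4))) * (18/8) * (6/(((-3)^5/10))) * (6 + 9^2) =-29/10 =-2.90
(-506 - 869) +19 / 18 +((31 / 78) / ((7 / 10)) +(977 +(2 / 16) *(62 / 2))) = -2571671 / 6552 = -392.50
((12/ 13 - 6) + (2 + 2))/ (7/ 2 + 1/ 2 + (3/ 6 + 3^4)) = -28/ 2223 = -0.01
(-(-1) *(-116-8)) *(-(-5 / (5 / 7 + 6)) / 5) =-868 / 47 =-18.47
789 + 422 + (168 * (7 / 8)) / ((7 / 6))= 1337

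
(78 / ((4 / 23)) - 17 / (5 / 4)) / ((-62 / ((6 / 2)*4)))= -13047 / 155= -84.17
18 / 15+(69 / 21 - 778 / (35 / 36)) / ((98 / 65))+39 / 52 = -3612713 / 6860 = -526.63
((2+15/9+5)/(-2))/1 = -13/3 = -4.33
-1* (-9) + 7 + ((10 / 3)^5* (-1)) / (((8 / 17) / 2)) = -421112 / 243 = -1732.97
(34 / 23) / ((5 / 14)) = 476 / 115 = 4.14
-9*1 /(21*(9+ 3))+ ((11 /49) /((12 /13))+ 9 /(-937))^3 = -3841305604402573 /167244078868122816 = -0.02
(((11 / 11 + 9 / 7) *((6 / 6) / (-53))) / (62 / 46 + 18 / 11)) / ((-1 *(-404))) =-1012 / 28290605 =-0.00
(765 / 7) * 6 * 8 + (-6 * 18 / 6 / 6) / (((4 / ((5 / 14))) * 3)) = 41965 / 8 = 5245.62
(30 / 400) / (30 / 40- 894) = -1 / 11910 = -0.00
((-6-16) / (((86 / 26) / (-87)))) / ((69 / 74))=613756 / 989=620.58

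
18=18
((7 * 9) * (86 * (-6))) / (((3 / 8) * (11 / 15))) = -118210.91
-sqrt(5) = -2.24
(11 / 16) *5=55 / 16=3.44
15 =15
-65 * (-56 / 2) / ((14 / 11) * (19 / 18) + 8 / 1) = 36036 / 185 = 194.79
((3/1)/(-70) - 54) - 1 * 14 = -4763/70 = -68.04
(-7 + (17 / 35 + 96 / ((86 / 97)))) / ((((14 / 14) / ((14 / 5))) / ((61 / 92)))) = 188.93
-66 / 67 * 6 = -396 / 67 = -5.91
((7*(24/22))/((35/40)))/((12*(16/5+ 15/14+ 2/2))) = 560/4059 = 0.14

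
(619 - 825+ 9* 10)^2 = 13456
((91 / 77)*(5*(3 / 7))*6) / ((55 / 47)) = 10998 / 847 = 12.98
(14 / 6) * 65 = 455 / 3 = 151.67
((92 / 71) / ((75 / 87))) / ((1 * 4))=667 / 1775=0.38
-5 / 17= -0.29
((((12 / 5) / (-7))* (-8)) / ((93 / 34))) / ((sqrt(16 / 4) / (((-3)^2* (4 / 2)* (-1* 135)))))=-264384 / 217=-1218.36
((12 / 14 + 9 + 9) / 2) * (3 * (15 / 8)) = 1485 / 28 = 53.04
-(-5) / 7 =5 / 7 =0.71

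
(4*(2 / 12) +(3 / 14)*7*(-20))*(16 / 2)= -704 / 3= -234.67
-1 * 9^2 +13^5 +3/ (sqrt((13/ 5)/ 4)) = 6 * sqrt(65)/ 13 +371212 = 371215.72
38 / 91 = 0.42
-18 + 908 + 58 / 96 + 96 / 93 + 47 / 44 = 14611789 / 16368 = 892.70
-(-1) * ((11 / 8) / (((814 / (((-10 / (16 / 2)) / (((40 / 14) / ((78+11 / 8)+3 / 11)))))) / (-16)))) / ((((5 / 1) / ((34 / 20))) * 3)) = 834071 / 7814400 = 0.11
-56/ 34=-28/ 17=-1.65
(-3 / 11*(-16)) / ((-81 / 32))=-1.72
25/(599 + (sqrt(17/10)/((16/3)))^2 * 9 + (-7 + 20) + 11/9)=0.04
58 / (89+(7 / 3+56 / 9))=261 / 439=0.59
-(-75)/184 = 75/184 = 0.41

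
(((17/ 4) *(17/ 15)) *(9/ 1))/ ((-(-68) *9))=17/ 240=0.07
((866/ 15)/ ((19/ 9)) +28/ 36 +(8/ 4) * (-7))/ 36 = 0.39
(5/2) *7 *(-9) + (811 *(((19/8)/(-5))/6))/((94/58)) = -2223461/11280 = -197.12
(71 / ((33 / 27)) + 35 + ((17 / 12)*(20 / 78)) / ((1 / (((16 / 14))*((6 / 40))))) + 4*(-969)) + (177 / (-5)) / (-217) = -1760706862 / 465465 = -3782.68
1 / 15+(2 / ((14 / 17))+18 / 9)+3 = 787 / 105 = 7.50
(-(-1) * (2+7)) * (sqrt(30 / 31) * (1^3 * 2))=18 * sqrt(930) / 31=17.71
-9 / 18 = -1 / 2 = -0.50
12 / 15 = 4 / 5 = 0.80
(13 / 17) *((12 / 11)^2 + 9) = 16029 / 2057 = 7.79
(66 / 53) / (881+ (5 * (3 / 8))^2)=4224 / 3000277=0.00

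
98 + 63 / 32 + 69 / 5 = 18203 / 160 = 113.77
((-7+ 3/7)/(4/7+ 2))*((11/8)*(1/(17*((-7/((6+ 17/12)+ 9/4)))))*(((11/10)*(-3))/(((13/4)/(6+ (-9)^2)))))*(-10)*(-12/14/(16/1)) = -2340503/173264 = -13.51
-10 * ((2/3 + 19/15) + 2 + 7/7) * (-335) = 49580/3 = 16526.67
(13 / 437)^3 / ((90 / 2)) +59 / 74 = 221569080293 / 277899998490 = 0.80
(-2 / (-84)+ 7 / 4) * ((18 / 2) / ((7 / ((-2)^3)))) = -894 / 49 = -18.24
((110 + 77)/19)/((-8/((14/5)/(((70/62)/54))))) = -156519/950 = -164.76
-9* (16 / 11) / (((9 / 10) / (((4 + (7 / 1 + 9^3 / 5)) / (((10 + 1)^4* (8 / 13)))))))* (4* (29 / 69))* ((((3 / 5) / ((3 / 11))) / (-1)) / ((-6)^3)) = -591136 / 136380915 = -0.00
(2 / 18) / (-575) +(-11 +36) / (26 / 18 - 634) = -0.04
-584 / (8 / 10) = -730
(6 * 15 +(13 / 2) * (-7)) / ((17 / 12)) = 31.41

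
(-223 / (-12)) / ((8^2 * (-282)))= -223 / 216576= -0.00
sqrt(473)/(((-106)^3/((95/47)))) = -95 * sqrt(473)/55977752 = -0.00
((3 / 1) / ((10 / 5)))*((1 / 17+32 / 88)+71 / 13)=8.83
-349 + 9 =-340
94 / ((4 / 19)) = 893 / 2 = 446.50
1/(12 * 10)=1/120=0.01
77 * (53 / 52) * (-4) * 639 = -2607759 / 13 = -200596.85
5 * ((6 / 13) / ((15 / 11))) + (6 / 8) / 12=365 / 208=1.75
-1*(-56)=56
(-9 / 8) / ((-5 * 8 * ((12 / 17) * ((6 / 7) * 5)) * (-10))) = -119 / 128000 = -0.00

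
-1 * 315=-315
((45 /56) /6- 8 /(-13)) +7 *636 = 6483203 /1456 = 4452.75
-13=-13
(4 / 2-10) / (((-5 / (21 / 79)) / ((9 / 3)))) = 504 / 395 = 1.28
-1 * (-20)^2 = -400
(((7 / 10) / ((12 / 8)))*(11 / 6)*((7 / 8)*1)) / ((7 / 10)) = 77 / 72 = 1.07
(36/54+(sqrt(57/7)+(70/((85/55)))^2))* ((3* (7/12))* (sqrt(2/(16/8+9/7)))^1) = sqrt(322)* (867* sqrt(399)+12454946)/79764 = 2805.86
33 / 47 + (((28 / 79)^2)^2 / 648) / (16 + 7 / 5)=0.70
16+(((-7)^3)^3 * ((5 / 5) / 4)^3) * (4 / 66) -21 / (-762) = -5122758601 / 134112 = -38197.62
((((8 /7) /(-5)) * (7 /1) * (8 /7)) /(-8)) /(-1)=-8 /35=-0.23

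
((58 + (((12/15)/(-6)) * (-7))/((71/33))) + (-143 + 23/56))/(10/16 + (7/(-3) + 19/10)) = -5019033/11431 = -439.07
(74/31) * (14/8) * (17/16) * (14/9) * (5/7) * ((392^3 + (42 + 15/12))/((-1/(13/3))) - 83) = -68957369215315/53568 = -1287286611.70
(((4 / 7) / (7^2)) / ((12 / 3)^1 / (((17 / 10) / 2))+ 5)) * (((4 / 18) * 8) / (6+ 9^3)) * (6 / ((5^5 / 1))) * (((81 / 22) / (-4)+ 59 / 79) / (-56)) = 41038 / 2372217449765625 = 0.00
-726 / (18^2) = -121 / 54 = -2.24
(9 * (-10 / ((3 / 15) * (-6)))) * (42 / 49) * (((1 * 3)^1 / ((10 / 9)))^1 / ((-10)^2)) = 243 / 140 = 1.74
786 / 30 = 131 / 5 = 26.20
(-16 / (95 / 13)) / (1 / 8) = -1664 / 95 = -17.52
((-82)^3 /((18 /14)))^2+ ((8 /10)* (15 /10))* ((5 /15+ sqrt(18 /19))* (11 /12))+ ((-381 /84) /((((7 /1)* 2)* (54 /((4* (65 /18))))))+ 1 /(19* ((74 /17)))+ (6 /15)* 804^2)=33* sqrt(38) /190+ 61576139300541375179 /334824840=183905528935.37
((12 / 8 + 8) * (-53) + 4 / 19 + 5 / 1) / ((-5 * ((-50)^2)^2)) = 3787 / 237500000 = 0.00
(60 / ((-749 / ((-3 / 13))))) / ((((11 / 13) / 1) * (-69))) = -60 / 189497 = -0.00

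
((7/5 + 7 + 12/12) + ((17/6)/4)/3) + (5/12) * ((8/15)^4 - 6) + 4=2714267/243000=11.17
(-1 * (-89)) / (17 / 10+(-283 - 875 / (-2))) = 445 / 781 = 0.57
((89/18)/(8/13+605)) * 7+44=6243515/141714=44.06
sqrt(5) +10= 12.24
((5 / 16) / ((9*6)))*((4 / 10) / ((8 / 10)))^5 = 5 / 27648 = 0.00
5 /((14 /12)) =30 /7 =4.29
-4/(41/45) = -180/41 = -4.39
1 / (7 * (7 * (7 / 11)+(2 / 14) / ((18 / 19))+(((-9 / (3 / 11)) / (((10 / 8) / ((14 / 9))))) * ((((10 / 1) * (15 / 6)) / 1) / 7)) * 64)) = -198 / 13003537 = -0.00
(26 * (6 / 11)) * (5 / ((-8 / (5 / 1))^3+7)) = 32500 / 1331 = 24.42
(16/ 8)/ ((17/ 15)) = 30/ 17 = 1.76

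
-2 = -2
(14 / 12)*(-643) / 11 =-4501 / 66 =-68.20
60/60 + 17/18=35/18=1.94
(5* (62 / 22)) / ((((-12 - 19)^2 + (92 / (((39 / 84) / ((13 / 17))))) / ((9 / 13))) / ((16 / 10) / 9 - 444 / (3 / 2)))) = -7015424 / 1985731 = -3.53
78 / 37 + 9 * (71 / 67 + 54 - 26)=653577 / 2479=263.65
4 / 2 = 2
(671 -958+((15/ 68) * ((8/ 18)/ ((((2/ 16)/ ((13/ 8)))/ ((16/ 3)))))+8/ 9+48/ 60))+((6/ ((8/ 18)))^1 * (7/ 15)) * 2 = -67808/ 255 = -265.91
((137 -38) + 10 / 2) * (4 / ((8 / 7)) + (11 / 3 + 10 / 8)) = 2626 / 3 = 875.33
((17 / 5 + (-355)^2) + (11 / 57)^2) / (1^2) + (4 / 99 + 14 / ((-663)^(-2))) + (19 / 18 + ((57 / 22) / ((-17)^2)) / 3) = 324316898876117 / 51642855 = 6279995.54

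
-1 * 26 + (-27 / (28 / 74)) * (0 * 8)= -26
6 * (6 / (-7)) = -5.14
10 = 10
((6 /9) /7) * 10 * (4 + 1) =100 /21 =4.76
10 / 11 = 0.91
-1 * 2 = -2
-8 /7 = -1.14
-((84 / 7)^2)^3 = -2985984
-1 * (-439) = 439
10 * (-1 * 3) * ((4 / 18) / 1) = -20 / 3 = -6.67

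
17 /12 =1.42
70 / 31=2.26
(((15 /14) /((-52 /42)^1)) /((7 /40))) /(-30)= 15 /91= 0.16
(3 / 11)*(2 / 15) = 2 / 55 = 0.04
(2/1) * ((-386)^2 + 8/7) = 2085960/7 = 297994.29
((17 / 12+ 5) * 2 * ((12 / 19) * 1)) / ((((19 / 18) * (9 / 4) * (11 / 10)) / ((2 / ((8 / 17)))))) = 4760 / 361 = 13.19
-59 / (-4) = 59 / 4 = 14.75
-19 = -19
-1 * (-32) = 32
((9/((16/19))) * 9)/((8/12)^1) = 4617/32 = 144.28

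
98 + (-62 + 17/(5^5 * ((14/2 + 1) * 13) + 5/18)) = 210600486/5850005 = 36.00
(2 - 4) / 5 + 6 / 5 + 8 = 8.80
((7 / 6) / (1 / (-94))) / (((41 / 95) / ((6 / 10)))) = -6251 / 41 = -152.46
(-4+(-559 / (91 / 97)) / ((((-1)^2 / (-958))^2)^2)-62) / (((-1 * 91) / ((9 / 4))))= 15809376414116151 / 1274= 12409243653152.39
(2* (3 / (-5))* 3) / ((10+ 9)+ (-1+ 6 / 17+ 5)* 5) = -34 / 385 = -0.09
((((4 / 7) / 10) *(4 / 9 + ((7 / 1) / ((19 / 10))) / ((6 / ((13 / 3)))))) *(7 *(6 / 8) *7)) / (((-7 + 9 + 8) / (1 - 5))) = -1239 / 475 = -2.61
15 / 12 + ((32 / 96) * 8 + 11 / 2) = 113 / 12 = 9.42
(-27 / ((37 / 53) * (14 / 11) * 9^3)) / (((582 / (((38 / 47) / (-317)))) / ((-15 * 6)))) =-55385 / 3368768193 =-0.00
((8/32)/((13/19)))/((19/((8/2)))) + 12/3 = 53/13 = 4.08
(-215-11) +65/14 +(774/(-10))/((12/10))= -2001/7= -285.86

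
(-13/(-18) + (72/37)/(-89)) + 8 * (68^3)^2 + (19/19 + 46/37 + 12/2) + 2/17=790939861001.06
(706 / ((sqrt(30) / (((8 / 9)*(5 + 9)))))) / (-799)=-39536*sqrt(30) / 107865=-2.01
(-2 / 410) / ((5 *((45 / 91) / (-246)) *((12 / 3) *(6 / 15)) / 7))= 637 / 300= 2.12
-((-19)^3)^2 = -47045881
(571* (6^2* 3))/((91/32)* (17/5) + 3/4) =9866880/1667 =5918.94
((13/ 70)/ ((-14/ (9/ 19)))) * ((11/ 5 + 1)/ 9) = -52/ 23275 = -0.00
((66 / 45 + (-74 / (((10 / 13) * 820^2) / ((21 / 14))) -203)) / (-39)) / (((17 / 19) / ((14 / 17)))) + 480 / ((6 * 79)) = 3047577439859 / 528274422000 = 5.77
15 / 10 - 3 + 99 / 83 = -51 / 166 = -0.31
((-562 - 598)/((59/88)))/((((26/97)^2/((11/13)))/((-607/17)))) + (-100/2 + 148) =727667.57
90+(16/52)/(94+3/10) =1103350/12259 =90.00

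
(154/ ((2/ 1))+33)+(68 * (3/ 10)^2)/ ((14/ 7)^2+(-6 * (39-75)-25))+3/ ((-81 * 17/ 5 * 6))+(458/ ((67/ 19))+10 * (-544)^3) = -482712714681235957/ 299841750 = -1609891600.09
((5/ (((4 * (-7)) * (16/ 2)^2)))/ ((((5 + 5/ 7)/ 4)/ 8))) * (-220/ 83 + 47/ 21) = 719/ 111552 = 0.01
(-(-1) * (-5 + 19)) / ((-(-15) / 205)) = 574 / 3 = 191.33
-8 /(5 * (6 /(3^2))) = -12 /5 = -2.40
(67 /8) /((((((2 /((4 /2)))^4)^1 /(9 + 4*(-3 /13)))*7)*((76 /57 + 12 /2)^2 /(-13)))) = -9045 /3872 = -2.34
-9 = -9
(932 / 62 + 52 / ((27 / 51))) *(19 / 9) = 239.09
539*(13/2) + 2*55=7227/2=3613.50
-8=-8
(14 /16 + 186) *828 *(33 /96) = 3404115 /64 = 53189.30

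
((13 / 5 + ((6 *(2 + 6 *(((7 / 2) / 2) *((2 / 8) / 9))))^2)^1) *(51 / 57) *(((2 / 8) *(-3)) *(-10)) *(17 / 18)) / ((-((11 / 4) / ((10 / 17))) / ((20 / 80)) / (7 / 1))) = -160055 / 352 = -454.70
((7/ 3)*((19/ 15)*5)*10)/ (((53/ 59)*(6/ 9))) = 39235/ 159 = 246.76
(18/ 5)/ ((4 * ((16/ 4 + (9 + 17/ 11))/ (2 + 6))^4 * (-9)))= -14641/ 1600000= -0.01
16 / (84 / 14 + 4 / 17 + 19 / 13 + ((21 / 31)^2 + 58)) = 849524 / 3512555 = 0.24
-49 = -49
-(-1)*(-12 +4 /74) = -442 /37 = -11.95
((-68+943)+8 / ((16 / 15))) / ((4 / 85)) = 150025 / 8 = 18753.12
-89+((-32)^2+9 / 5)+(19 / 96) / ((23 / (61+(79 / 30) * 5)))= 62095907 / 66240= 937.44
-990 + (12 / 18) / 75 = -222748 / 225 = -989.99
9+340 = 349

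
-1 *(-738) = 738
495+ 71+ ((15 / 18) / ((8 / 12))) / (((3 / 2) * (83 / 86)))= 141149 / 249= 566.86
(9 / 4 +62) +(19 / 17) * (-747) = -52403 / 68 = -770.63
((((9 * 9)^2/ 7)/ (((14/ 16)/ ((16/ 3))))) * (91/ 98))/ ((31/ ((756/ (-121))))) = -196515072/ 183799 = -1069.18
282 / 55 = 5.13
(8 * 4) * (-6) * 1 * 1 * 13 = -2496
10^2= 100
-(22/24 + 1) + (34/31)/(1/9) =2959/372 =7.95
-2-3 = -5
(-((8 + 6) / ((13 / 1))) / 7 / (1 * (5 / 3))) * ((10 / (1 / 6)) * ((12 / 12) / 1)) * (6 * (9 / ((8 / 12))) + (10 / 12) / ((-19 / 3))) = -110628 / 247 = -447.89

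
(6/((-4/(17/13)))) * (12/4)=-153/26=-5.88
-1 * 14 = -14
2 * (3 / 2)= 3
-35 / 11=-3.18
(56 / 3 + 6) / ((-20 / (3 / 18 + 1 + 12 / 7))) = -4477 / 1260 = -3.55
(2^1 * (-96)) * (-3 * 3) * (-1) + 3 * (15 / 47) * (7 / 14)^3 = -649683 / 376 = -1727.88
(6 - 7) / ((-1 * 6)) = 1 / 6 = 0.17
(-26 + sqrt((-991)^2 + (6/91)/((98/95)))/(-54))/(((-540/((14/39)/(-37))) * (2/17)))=-119/29970 - 17 * sqrt(99624512806)/1914543540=-0.01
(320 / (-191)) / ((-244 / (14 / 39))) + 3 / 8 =1372127 / 3635112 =0.38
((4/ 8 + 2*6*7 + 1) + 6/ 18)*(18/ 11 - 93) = -172525/ 22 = -7842.05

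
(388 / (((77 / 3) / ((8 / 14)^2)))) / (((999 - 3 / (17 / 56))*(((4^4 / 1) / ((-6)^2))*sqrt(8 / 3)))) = 0.00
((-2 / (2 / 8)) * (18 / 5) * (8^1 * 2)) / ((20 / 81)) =-46656 / 25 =-1866.24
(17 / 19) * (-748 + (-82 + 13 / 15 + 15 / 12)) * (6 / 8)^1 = -844441 / 1520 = -555.55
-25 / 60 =-5 / 12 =-0.42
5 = 5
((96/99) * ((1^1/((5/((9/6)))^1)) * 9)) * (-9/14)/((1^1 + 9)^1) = -324/1925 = -0.17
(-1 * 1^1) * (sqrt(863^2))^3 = -642735647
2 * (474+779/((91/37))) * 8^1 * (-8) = -9210496/91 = -101214.24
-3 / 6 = -1 / 2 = -0.50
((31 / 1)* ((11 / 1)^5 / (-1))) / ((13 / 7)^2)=-244636469 / 169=-1447553.07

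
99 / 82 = 1.21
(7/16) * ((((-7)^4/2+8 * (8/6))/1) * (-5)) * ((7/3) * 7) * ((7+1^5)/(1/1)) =-12462905/36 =-346191.81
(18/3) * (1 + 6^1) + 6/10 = 213/5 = 42.60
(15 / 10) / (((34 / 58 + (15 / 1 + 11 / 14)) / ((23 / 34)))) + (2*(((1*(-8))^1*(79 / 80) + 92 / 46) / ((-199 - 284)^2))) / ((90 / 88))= 31940916929 / 515766985650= 0.06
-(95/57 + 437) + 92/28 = -9143/21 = -435.38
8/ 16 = 1/ 2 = 0.50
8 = 8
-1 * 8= -8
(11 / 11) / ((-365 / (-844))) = 844 / 365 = 2.31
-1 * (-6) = 6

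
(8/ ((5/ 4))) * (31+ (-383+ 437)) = 544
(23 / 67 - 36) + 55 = 1296 / 67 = 19.34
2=2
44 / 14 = 22 / 7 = 3.14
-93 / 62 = -3 / 2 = -1.50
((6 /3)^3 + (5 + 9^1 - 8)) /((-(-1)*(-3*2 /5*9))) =-35 /27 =-1.30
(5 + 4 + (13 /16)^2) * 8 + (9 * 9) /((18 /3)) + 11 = 3257 /32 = 101.78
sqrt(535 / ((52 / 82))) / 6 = sqrt(570310) / 156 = 4.84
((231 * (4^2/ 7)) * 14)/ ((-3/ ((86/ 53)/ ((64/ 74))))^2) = 2891.13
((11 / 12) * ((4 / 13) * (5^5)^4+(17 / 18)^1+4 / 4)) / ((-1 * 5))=-15106201171876001 / 2808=-5379701272035.61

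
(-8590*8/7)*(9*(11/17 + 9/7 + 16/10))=-260008992/833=-312135.64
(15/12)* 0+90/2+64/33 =46.94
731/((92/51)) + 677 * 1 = 99565/92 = 1082.23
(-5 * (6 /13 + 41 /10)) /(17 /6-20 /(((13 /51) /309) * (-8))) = -1779 /236606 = -0.01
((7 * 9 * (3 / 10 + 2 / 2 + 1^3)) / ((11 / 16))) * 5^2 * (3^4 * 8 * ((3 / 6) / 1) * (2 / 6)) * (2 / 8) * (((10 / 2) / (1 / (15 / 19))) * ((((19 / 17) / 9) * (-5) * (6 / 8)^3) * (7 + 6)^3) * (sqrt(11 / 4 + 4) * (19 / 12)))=-9186251563125 * sqrt(3) / 11968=-1329466447.06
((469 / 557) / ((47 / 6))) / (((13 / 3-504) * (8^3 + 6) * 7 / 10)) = -6030 / 10163761139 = -0.00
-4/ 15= -0.27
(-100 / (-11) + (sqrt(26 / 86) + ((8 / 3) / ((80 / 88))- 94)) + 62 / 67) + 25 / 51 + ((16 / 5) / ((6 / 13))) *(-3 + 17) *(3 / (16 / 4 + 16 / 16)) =-6991241 / 313225 + sqrt(559) / 43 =-21.77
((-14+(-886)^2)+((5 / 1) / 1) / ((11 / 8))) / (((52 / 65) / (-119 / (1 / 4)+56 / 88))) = -112878972045 / 242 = -466442033.24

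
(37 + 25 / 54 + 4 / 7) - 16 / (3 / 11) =-20.63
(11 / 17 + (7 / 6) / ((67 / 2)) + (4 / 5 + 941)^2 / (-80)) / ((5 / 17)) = -75766224977 / 2010000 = -37694.64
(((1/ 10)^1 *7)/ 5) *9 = 63/ 50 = 1.26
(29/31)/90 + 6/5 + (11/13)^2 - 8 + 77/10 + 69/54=91289/31434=2.90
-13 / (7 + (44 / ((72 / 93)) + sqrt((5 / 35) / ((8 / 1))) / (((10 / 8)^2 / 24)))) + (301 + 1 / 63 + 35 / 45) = 1123200*sqrt(14) / 641100823 + 12181015926449 / 40389351849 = 301.60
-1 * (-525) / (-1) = -525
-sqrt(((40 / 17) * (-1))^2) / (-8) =5 / 17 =0.29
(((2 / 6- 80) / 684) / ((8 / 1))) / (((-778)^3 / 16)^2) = -239 / 14220175622256156744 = -0.00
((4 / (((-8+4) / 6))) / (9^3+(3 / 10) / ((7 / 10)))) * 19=-133 / 851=-0.16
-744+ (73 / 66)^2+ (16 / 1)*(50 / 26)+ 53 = -37318271 / 56628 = -659.01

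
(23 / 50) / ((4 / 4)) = 23 / 50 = 0.46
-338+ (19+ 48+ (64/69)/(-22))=-205721/759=-271.04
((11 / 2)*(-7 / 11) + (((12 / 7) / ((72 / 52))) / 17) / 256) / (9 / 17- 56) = 159923 / 2534784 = 0.06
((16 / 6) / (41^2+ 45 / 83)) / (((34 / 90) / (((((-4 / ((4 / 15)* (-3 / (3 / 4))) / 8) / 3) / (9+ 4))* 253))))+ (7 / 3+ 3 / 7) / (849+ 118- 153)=1548986293 / 95864793024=0.02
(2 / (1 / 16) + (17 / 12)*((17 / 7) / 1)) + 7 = 3565 / 84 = 42.44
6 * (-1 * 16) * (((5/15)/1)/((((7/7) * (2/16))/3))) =-768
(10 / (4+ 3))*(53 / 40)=53 / 28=1.89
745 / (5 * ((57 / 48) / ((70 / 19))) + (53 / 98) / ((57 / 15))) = 22195040 / 52253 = 424.76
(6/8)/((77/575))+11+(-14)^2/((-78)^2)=16.63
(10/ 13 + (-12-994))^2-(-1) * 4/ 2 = 170772962/ 169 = 1010490.90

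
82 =82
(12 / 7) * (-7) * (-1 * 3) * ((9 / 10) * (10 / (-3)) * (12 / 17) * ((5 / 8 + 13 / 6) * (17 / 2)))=-1809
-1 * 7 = -7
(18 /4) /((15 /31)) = 93 /10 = 9.30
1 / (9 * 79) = 0.00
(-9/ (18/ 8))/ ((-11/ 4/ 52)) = 832/ 11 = 75.64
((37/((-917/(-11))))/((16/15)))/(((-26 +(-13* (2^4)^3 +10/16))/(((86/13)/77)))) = -23865/35564026589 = -0.00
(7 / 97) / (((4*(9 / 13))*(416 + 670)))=0.00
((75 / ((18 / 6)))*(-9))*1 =-225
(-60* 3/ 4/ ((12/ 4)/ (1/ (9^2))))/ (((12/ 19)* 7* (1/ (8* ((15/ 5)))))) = -190/ 189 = -1.01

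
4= 4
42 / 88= 21 / 44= 0.48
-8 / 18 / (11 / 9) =-4 / 11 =-0.36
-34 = -34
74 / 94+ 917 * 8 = 344829 / 47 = 7336.79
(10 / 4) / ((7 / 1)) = 5 / 14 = 0.36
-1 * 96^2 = -9216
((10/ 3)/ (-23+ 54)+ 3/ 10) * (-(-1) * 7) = 2653/ 930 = 2.85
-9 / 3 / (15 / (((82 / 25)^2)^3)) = -304006671424 / 1220703125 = -249.04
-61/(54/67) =-4087/54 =-75.69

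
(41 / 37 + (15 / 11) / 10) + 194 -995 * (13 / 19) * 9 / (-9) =13548741 / 15466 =876.03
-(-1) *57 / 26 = 57 / 26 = 2.19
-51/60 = -0.85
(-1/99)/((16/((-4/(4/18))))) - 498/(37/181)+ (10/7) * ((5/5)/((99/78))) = -15136117/6216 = -2435.03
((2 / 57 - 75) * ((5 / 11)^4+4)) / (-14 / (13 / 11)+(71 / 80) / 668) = 6058787200960 / 236802377361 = 25.59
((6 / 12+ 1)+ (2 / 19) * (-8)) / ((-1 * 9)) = -25 / 342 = -0.07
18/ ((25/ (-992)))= -17856/ 25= -714.24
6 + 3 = 9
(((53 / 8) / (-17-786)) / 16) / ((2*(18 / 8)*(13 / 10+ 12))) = -265 / 30758112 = -0.00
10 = 10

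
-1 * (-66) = 66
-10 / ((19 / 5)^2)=-250 / 361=-0.69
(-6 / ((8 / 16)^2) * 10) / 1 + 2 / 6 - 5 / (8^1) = -5767 / 24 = -240.29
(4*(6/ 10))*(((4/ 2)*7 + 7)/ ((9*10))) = 14/ 25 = 0.56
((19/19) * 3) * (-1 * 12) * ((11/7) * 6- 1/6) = -2334/7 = -333.43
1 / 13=0.08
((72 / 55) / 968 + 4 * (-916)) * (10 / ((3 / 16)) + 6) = -4340336158 / 19965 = -217397.25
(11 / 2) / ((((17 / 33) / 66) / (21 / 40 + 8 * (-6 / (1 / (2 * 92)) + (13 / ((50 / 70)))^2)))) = -14809769469 / 3400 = -4355814.55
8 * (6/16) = 3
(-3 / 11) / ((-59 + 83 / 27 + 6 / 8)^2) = -34992 / 390606491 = -0.00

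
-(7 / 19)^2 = -49 / 361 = -0.14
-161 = -161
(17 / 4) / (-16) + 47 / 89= 1495 / 5696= 0.26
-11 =-11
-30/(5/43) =-258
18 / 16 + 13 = 113 / 8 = 14.12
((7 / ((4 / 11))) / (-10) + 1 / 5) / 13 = -69 / 520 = -0.13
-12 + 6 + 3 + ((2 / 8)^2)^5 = -3.00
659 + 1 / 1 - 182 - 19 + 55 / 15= 1388 / 3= 462.67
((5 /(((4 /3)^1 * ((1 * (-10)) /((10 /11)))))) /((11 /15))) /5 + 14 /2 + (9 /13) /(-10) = 215117 /31460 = 6.84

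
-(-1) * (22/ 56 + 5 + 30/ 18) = 7.06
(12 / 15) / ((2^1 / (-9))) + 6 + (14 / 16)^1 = 131 / 40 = 3.28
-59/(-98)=59/98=0.60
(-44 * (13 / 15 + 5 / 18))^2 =5134756 / 2025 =2535.68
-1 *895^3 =-716917375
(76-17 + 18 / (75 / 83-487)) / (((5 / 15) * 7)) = 3568380 / 141211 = 25.27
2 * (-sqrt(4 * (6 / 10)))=-4 * sqrt(15) / 5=-3.10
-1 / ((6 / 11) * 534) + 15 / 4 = 3001 / 801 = 3.75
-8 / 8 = -1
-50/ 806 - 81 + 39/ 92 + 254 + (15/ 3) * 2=6798325/ 37076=183.36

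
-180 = -180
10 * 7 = 70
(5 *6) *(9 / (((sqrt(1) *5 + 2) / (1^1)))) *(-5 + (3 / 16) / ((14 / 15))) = -145125 / 784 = -185.11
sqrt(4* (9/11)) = 6* sqrt(11)/11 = 1.81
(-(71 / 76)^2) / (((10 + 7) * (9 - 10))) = 5041 / 98192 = 0.05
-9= -9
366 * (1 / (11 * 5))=366 / 55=6.65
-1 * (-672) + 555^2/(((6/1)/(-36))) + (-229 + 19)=-1847688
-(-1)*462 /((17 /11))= 5082 /17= 298.94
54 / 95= 0.57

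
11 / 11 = 1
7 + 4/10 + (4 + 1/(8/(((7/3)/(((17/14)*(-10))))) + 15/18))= 136449/11995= 11.38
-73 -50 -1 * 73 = -196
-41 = -41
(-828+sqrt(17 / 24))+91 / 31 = -25577 / 31+sqrt(102) / 12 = -824.22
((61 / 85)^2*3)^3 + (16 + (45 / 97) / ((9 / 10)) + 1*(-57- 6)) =-1565635305501666 / 36583503015625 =-42.80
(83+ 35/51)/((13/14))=59752/663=90.12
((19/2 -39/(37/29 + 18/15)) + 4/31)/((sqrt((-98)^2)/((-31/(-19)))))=-7173/70364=-0.10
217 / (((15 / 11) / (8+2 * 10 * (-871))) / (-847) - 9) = -11734463356 / 486682807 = -24.11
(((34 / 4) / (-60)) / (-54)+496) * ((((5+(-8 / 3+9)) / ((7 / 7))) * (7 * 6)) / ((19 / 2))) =24852.34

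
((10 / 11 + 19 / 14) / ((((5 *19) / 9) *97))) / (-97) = -3141 / 137653670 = -0.00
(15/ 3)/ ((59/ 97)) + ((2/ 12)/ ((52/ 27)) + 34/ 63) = 3419797/ 386568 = 8.85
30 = 30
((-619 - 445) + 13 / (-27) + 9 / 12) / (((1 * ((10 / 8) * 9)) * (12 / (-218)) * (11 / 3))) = 12522247 / 26730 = 468.47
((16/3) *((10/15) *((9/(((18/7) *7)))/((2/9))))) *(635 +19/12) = 15278/3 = 5092.67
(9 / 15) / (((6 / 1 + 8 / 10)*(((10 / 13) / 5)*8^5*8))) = 39 / 17825792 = 0.00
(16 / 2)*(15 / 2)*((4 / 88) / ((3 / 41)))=410 / 11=37.27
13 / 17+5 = 98 / 17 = 5.76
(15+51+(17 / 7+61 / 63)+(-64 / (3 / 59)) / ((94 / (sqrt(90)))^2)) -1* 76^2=-795955004 / 139167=-5719.42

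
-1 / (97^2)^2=-0.00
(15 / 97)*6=90 / 97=0.93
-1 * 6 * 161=-966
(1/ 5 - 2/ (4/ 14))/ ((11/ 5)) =-34/ 11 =-3.09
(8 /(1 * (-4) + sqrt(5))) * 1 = -32 /11 - 8 * sqrt(5) /11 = -4.54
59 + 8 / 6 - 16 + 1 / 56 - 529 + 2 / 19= -1546663 / 3192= -484.54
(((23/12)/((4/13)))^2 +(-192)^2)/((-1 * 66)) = -85024057/152064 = -559.13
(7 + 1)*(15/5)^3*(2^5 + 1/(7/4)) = 7035.43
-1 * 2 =-2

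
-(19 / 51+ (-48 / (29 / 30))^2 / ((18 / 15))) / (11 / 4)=-32052356 / 42891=-747.30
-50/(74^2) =-25/2738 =-0.01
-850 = -850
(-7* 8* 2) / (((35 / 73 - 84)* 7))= 1168 / 6097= 0.19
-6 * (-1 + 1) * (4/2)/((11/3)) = 0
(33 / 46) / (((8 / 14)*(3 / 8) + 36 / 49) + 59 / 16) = 12936 / 83605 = 0.15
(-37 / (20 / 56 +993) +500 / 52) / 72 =1731641 / 13016952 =0.13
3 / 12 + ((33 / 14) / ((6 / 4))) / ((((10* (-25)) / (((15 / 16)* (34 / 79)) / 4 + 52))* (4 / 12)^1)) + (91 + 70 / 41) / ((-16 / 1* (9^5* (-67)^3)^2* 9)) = -0.73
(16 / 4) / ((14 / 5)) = 10 / 7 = 1.43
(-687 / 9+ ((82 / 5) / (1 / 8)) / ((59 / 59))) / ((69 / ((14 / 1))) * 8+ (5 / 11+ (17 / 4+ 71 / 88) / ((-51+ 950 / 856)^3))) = 616974565154876467 / 448484390729877105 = 1.38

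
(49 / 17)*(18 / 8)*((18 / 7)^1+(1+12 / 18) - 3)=273 / 34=8.03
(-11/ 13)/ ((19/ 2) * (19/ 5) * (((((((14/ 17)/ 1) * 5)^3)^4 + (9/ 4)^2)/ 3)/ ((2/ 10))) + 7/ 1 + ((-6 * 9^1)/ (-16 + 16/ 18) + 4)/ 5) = -615249082514627616/ 1039314801013776429042024397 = -0.00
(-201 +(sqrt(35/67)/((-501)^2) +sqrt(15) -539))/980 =-37/49 +sqrt(2345)/16480725660 +sqrt(15)/980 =-0.75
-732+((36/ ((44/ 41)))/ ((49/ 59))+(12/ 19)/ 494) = -691.61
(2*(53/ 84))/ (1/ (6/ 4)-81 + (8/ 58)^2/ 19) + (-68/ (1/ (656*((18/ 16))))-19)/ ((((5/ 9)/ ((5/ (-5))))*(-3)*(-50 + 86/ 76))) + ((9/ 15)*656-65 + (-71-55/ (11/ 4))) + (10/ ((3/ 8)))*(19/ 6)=1409247078598291/ 1501731963270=938.41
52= 52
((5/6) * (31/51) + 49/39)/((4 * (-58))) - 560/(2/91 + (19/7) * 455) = -0.46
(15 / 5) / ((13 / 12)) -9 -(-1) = -68 / 13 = -5.23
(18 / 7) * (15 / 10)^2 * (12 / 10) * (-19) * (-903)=595593 / 5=119118.60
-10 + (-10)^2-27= 63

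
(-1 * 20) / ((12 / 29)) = -145 / 3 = -48.33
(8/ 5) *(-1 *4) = -32/ 5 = -6.40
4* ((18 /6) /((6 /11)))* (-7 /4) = -77 /2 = -38.50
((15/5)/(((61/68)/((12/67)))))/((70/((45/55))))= 11016/1573495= 0.01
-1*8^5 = -32768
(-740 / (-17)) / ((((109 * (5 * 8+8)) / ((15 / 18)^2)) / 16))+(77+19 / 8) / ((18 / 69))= 243641585 / 800496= 304.36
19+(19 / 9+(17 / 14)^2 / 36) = 149249 / 7056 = 21.15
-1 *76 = -76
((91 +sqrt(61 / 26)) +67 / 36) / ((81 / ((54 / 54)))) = sqrt(1586) / 2106 +3343 / 2916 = 1.17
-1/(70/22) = -11/35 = -0.31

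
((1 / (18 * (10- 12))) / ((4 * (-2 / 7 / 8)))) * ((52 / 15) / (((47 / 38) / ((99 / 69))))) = 38038 / 48645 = 0.78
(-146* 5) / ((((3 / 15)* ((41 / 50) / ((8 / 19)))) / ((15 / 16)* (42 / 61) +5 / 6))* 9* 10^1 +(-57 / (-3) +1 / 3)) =-118533750 / 6988289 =-16.96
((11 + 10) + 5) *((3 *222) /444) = 39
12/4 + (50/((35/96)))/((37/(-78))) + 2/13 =-285.96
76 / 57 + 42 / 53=338 / 159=2.13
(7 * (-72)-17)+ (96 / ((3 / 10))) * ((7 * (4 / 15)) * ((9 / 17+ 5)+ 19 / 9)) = 1855709 / 459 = 4042.94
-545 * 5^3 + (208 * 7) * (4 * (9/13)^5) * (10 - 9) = -1919264173/28561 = -67198.77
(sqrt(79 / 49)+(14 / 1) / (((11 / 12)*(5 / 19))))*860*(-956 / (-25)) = 1950364.31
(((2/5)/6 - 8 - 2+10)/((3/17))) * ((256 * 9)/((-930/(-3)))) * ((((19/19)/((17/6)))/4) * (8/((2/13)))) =9984/775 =12.88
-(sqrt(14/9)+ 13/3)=-13/3 - sqrt(14)/3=-5.58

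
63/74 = 0.85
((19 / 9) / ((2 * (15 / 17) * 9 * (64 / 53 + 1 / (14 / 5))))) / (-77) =-17119 / 15516765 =-0.00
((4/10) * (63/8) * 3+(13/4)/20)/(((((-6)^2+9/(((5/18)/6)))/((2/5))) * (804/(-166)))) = -63827/18524160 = -0.00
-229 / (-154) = 229 / 154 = 1.49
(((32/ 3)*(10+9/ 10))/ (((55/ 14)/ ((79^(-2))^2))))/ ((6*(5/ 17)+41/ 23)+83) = 596666/ 67963022584875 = 0.00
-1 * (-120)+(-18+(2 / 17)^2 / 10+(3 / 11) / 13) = 21081391 / 206635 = 102.02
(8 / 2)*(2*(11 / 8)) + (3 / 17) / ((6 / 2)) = 188 / 17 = 11.06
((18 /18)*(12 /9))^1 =4 /3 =1.33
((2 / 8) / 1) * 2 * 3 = 3 / 2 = 1.50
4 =4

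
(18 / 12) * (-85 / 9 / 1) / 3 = -85 / 18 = -4.72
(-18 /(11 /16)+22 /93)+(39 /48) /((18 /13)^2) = -45115399 /1767744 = -25.52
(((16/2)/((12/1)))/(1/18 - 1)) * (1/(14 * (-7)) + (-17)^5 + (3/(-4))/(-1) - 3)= 834877245/833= 1002253.60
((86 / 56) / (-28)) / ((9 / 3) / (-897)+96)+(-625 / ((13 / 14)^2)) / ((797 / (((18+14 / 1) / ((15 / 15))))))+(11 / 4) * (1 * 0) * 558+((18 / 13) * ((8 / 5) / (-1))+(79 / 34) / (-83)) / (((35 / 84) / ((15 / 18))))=-718294434862443171 / 21383825304230480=-33.59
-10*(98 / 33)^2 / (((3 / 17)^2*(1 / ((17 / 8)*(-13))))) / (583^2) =766747345 / 3331252089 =0.23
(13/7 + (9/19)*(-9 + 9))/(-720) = -0.00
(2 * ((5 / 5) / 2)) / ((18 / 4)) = 0.22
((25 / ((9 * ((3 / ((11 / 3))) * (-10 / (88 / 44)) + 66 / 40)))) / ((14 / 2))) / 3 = -5500 / 101493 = -0.05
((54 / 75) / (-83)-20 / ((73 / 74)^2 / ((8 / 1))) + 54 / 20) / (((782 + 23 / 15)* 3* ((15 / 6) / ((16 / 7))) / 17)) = -972820076528 / 909725979925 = -1.07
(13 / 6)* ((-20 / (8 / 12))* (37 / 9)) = -2405 / 9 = -267.22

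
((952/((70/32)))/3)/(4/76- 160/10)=-41344/4545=-9.10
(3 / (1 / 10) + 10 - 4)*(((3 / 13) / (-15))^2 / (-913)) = -36 / 3857425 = -0.00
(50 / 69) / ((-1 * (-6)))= 0.12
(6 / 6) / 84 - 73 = -6131 / 84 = -72.99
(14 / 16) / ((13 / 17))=119 / 104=1.14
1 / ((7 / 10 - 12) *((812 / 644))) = -0.07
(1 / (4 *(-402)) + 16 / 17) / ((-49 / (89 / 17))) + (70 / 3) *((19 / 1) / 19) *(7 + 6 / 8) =195973681 / 1084328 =180.73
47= 47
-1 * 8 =-8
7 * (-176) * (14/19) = -17248/19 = -907.79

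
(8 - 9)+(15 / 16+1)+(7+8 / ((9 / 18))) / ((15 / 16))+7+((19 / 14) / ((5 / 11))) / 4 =11161 / 336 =33.22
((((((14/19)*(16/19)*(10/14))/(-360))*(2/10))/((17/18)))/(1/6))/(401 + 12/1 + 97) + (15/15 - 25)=-24.00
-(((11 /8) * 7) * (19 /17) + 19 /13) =-21603 /1768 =-12.22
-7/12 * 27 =-63/4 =-15.75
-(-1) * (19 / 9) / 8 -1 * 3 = -197 / 72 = -2.74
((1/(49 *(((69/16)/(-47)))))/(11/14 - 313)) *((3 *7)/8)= 4/2139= 0.00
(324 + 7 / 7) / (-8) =-325 / 8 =-40.62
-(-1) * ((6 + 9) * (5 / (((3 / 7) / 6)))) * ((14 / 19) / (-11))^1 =-14700 / 209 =-70.33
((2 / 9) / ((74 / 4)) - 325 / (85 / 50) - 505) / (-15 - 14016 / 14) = 27586909 / 40266693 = 0.69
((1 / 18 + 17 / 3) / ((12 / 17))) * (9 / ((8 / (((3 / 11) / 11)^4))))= 0.00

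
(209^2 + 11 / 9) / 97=393140 / 873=450.33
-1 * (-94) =94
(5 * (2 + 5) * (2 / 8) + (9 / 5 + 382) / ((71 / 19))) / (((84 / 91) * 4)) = 2057497 / 68160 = 30.19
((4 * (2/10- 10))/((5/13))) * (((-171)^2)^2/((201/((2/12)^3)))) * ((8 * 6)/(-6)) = 16057725.70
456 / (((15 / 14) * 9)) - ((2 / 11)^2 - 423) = 2560543 / 5445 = 470.26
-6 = -6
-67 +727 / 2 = 593 / 2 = 296.50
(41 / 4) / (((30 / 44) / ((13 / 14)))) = 5863 / 420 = 13.96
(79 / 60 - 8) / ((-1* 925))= 401 / 55500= 0.01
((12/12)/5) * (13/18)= 13/90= 0.14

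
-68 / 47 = -1.45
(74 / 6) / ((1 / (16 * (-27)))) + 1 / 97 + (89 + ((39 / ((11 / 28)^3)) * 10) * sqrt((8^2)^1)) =5967163038 / 129107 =46218.74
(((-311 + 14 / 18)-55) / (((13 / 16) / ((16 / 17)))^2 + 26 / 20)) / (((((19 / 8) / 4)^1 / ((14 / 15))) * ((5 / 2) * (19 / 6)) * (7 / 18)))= -5804916736 / 63667955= -91.17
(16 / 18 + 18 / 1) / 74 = 0.26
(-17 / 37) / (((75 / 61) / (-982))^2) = -61000243268 / 208125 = -293094.26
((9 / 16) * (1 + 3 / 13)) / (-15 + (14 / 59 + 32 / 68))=-9027 / 186355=-0.05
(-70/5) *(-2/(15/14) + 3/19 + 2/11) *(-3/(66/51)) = -569653/11495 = -49.56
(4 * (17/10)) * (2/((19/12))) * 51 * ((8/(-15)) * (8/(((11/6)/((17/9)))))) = -10061824/5225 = -1925.71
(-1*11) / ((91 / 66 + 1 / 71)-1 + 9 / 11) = -51546 / 5675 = -9.08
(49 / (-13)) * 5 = -245 / 13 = -18.85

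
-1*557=-557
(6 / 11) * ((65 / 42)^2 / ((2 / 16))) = 10.45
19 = 19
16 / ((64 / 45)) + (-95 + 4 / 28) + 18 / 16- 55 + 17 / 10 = -38019 / 280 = -135.78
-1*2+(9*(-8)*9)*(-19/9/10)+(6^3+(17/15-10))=5129/15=341.93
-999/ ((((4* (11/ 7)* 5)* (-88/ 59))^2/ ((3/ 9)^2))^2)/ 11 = -0.00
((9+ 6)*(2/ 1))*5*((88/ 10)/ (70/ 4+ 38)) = 880/ 37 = 23.78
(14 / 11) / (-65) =-14 / 715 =-0.02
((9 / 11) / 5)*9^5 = 531441 / 55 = 9662.56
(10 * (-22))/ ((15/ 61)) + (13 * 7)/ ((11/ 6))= -845.03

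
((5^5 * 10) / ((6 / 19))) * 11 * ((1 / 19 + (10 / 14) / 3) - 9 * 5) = -3066078125 / 63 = -48667906.75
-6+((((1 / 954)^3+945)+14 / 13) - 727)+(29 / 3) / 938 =1128025040211805 / 5293724298408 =213.09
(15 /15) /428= 1 /428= 0.00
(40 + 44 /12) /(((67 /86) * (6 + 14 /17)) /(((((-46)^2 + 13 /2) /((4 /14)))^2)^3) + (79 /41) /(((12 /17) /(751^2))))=3603841428793159895044771230187500 /127059287743496342302885454432686006559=0.00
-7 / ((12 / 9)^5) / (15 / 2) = -567 / 2560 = -0.22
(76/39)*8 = 15.59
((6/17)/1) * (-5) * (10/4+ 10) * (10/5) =-750/17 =-44.12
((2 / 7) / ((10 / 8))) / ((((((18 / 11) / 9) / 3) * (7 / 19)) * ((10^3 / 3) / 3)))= 5643 / 61250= 0.09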